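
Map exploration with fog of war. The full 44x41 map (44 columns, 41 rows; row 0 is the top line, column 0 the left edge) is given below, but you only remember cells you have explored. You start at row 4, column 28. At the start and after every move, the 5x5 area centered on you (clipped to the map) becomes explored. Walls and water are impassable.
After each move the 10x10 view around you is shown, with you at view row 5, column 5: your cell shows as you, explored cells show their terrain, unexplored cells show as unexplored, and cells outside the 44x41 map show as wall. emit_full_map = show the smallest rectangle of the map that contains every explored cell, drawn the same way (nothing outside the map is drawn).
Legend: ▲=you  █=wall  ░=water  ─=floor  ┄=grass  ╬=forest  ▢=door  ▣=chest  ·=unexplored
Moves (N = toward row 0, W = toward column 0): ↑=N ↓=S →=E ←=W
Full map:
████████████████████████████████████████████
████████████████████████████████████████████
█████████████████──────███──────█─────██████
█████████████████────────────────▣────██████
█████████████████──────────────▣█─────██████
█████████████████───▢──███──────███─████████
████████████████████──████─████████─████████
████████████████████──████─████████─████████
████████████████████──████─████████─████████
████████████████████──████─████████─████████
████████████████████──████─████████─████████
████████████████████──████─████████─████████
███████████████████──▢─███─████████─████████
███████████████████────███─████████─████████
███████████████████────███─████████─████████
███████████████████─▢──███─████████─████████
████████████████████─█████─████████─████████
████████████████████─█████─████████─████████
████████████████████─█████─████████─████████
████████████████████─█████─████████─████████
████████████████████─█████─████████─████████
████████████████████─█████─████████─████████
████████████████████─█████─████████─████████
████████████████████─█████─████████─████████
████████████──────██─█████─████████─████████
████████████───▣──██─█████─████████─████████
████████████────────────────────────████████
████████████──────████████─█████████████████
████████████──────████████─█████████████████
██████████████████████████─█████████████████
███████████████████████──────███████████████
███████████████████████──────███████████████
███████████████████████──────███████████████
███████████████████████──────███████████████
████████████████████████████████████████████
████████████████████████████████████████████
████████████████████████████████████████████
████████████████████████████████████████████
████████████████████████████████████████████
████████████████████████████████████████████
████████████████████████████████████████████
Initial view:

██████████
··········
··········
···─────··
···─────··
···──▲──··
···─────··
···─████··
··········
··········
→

██████████
··········
··········
··──────··
··──────··
··───▲─▣··
··──────··
··─█████··
··········
··········

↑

██████████
██████████
··········
···█████··
··──────··
··───▲──··
··─────▣··
··──────··
··─█████··
··········

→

██████████
██████████
··········
··██████··
·──────█··
·────▲──··
·─────▣█··
·──────█··
·─█████···
··········

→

██████████
██████████
··········
·███████··
──────█─··
─────▲─▣··
─────▣█─··
──────██··
─█████····
··········

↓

██████████
··········
·███████··
──────█─··
───────▣··
─────▲█─··
──────██··
─███████··
··········
··········

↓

··········
·███████··
──────█─··
───────▣··
─────▣█─··
─────▲██··
─███████··
···█████··
··········
··········

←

··········
··███████·
·──────█─·
·───────▣·
·─────▣█─·
·────▲─██·
·─███████·
···██████·
··········
··········

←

··········
···███████
··──────█─
··───────▣
··─────▣█─
··───▲──██
··─███████
···███████
··········
··········

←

··········
····██████
···──────█
···───────
···─────▣█
···──▲───█
···─██████
···─██████
··········
··········

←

··········
·····█████
····──────
···───────
···──────▣
···█─▲────
···█─█████
···█─█████
··········
··········

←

··········
······████
·····─────
···───────
···───────
···██▲────
···██─████
···██─████
··········
··········

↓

······████
·····─────
···───────
···───────
···██─────
···██▲████
···██─████
···██─██··
··········
··········

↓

·····─────
···───────
···───────
···██─────
···██─████
···██▲████
···██─██··
···██─██··
··········
··········

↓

···───────
···───────
···██─────
···██─████
···██─████
···██▲██··
···██─██··
···██─██··
··········
··········

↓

···───────
···██─────
···██─████
···██─████
···██─██··
···██▲██··
···██─██··
···██─██··
··········
··········

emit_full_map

···███████
··──────█─
─────────▣
───────▣█─
██──────██
██─███████
██─███████
██─██·····
██▲██·····
██─██·····
██─██·····

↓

···██─────
···██─████
···██─████
···██─██··
···██─██··
···██▲██··
···██─██··
···██─██··
··········
··········

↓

···██─████
···██─████
···██─██··
···██─██··
···██─██··
···██▲██··
···██─██··
···██─██··
··········
··········

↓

···██─████
···██─██··
···██─██··
···██─██··
···██─██··
···██▲██··
···██─██··
···██─██··
··········
··········

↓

···██─██··
···██─██··
···██─██··
···██─██··
···██─██··
···██▲██··
···██─██··
···██─██··
··········
··········

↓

···██─██··
···██─██··
···██─██··
···██─██··
···██─██··
···██▲██··
···██─██··
···██─██··
··········
··········

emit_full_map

···███████
··──────█─
─────────▣
───────▣█─
██──────██
██─███████
██─███████
██─██·····
██─██·····
██─██·····
██─██·····
██─██·····
██─██·····
██▲██·····
██─██·····
██─██·····


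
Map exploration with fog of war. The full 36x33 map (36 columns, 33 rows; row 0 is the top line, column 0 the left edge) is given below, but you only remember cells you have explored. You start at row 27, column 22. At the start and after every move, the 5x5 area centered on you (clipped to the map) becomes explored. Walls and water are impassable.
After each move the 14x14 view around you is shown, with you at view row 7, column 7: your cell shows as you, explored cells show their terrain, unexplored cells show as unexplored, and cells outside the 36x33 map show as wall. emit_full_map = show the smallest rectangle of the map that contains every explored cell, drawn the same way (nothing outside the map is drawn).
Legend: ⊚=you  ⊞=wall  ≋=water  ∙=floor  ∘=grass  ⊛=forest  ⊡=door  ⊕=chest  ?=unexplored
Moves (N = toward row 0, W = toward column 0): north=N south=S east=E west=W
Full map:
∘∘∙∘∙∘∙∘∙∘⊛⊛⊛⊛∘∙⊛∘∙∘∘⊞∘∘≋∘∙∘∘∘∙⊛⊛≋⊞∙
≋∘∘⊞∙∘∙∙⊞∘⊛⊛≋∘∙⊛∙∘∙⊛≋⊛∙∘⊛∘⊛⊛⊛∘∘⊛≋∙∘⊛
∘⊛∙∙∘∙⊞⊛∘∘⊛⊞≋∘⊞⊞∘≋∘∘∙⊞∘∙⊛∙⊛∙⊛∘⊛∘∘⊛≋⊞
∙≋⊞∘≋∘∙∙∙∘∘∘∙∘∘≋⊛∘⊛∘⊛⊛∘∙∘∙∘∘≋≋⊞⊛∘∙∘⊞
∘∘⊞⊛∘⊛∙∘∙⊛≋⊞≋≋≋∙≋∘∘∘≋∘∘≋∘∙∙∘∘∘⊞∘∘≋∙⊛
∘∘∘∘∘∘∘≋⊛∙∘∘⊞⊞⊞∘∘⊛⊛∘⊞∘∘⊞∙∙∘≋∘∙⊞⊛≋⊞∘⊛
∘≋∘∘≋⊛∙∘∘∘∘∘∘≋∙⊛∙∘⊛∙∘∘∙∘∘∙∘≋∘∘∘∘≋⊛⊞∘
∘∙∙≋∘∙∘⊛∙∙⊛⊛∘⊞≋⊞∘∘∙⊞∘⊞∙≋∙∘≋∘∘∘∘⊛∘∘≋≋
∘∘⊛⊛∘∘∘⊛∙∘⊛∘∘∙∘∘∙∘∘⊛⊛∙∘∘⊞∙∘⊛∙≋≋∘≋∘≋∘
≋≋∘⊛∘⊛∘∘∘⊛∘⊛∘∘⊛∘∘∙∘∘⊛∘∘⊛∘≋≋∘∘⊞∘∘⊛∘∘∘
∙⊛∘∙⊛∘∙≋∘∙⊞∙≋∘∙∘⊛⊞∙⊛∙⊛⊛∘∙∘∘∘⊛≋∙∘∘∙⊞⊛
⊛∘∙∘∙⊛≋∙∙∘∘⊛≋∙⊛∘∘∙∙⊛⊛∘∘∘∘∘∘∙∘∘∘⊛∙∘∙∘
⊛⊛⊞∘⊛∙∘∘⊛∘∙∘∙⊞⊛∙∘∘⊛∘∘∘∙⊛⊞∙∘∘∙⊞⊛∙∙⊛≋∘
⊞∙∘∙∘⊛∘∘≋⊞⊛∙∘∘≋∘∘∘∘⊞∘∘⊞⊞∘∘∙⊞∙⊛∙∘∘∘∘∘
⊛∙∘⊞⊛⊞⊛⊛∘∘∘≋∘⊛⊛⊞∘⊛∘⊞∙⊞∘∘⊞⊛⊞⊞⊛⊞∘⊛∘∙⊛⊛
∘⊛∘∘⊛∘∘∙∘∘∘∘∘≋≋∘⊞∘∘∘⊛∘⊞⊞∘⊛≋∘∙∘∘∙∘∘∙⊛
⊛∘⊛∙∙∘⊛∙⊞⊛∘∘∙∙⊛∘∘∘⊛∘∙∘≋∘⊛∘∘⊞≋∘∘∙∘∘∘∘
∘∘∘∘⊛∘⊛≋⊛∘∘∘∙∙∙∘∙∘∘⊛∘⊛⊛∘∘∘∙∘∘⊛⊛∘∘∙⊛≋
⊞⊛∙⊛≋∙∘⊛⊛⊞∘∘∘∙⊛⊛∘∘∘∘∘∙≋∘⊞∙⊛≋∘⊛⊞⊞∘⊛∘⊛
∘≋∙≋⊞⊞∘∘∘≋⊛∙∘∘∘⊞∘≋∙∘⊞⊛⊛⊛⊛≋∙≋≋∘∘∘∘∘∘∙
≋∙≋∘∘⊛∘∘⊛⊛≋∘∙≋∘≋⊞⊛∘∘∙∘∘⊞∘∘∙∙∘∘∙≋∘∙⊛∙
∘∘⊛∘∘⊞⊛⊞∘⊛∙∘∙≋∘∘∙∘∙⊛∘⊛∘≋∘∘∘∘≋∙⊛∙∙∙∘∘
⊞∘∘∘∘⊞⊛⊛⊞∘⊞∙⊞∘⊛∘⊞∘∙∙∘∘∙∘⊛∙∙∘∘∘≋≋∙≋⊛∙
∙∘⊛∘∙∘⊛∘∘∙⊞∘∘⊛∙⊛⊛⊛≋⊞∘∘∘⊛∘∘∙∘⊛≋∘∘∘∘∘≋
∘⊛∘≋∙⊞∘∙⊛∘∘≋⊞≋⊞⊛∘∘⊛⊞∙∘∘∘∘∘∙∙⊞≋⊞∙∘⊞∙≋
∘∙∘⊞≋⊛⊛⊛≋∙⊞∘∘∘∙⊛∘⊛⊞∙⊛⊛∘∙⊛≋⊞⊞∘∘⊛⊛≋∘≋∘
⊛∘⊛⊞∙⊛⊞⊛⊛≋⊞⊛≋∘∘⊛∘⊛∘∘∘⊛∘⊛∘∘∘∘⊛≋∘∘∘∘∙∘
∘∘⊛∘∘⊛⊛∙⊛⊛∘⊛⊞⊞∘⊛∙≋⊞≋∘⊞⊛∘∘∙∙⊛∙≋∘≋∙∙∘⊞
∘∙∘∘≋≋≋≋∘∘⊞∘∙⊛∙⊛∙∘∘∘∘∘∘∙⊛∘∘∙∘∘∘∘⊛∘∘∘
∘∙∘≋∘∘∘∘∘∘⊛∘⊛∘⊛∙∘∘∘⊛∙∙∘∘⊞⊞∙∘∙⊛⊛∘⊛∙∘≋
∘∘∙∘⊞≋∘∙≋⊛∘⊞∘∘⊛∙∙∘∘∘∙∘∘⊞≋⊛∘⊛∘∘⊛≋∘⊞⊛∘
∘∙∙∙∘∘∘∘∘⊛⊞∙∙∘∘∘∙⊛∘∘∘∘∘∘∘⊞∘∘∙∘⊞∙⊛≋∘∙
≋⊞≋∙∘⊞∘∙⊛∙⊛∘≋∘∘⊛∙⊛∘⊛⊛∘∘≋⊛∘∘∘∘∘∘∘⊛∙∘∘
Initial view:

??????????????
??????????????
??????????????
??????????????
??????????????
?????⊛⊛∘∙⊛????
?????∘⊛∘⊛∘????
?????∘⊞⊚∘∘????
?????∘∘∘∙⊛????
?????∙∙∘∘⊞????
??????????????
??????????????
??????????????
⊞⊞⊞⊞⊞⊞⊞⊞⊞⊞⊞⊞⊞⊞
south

??????????????
??????????????
??????????????
??????????????
?????⊛⊛∘∙⊛????
?????∘⊛∘⊛∘????
?????∘⊞⊛∘∘????
?????∘∘⊚∙⊛????
?????∙∙∘∘⊞????
?????∙∘∘⊞≋????
??????????????
??????????????
⊞⊞⊞⊞⊞⊞⊞⊞⊞⊞⊞⊞⊞⊞
⊞⊞⊞⊞⊞⊞⊞⊞⊞⊞⊞⊞⊞⊞

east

??????????????
??????????????
??????????????
??????????????
????⊛⊛∘∙⊛?????
????∘⊛∘⊛∘∘????
????∘⊞⊛∘∘∙????
????∘∘∘⊚⊛∘????
????∙∙∘∘⊞⊞????
????∙∘∘⊞≋⊛????
??????????????
??????????????
⊞⊞⊞⊞⊞⊞⊞⊞⊞⊞⊞⊞⊞⊞
⊞⊞⊞⊞⊞⊞⊞⊞⊞⊞⊞⊞⊞⊞

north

??????????????
??????????????
??????????????
??????????????
??????????????
????⊛⊛∘∙⊛≋????
????∘⊛∘⊛∘∘????
????∘⊞⊛⊚∘∙????
????∘∘∘∙⊛∘????
????∙∙∘∘⊞⊞????
????∙∘∘⊞≋⊛????
??????????????
??????????????
⊞⊞⊞⊞⊞⊞⊞⊞⊞⊞⊞⊞⊞⊞

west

??????????????
??????????????
??????????????
??????????????
??????????????
?????⊛⊛∘∙⊛≋???
?????∘⊛∘⊛∘∘???
?????∘⊞⊚∘∘∙???
?????∘∘∘∙⊛∘???
?????∙∙∘∘⊞⊞???
?????∙∘∘⊞≋⊛???
??????????????
??????????????
⊞⊞⊞⊞⊞⊞⊞⊞⊞⊞⊞⊞⊞⊞

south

??????????????
??????????????
??????????????
??????????????
?????⊛⊛∘∙⊛≋???
?????∘⊛∘⊛∘∘???
?????∘⊞⊛∘∘∙???
?????∘∘⊚∙⊛∘???
?????∙∙∘∘⊞⊞???
?????∙∘∘⊞≋⊛???
??????????????
??????????????
⊞⊞⊞⊞⊞⊞⊞⊞⊞⊞⊞⊞⊞⊞
⊞⊞⊞⊞⊞⊞⊞⊞⊞⊞⊞⊞⊞⊞

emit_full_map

⊛⊛∘∙⊛≋
∘⊛∘⊛∘∘
∘⊞⊛∘∘∙
∘∘⊚∙⊛∘
∙∙∘∘⊞⊞
∙∘∘⊞≋⊛

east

??????????????
??????????????
??????????????
??????????????
????⊛⊛∘∙⊛≋????
????∘⊛∘⊛∘∘????
????∘⊞⊛∘∘∙????
????∘∘∘⊚⊛∘????
????∙∙∘∘⊞⊞????
????∙∘∘⊞≋⊛????
??????????????
??????????????
⊞⊞⊞⊞⊞⊞⊞⊞⊞⊞⊞⊞⊞⊞
⊞⊞⊞⊞⊞⊞⊞⊞⊞⊞⊞⊞⊞⊞

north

??????????????
??????????????
??????????????
??????????????
??????????????
????⊛⊛∘∙⊛≋????
????∘⊛∘⊛∘∘????
????∘⊞⊛⊚∘∙????
????∘∘∘∙⊛∘????
????∙∙∘∘⊞⊞????
????∙∘∘⊞≋⊛????
??????????????
??????????????
⊞⊞⊞⊞⊞⊞⊞⊞⊞⊞⊞⊞⊞⊞

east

??????????????
??????????????
??????????????
??????????????
??????????????
???⊛⊛∘∙⊛≋⊞????
???∘⊛∘⊛∘∘∘????
???∘⊞⊛∘⊚∙∙????
???∘∘∘∙⊛∘∘????
???∙∙∘∘⊞⊞∙????
???∙∘∘⊞≋⊛?????
??????????????
??????????????
⊞⊞⊞⊞⊞⊞⊞⊞⊞⊞⊞⊞⊞⊞

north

??????????????
??????????????
??????????????
??????????????
??????????????
?????∘∘∘∘∙????
???⊛⊛∘∙⊛≋⊞????
???∘⊛∘⊛⊚∘∘????
???∘⊞⊛∘∘∙∙????
???∘∘∘∙⊛∘∘????
???∙∙∘∘⊞⊞∙????
???∙∘∘⊞≋⊛?????
??????????????
??????????????

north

??????????????
??????????????
??????????????
??????????????
??????????????
?????∘⊛∘∘∙????
?????∘∘∘∘∙????
???⊛⊛∘∙⊚≋⊞????
???∘⊛∘⊛∘∘∘????
???∘⊞⊛∘∘∙∙????
???∘∘∘∙⊛∘∘????
???∙∙∘∘⊞⊞∙????
???∙∘∘⊞≋⊛?????
??????????????

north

??????????????
??????????????
??????????????
??????????????
??????????????
?????∙∘⊛∙∙????
?????∘⊛∘∘∙????
?????∘∘⊚∘∙????
???⊛⊛∘∙⊛≋⊞????
???∘⊛∘⊛∘∘∘????
???∘⊞⊛∘∘∙∙????
???∘∘∘∙⊛∘∘????
???∙∙∘∘⊞⊞∙????
???∙∘∘⊞≋⊛?????

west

??????????????
??????????????
??????????????
??????????????
??????????????
?????∘∙∘⊛∙∙???
?????∘∘⊛∘∘∙???
?????∘∘⊚∘∘∙???
????⊛⊛∘∙⊛≋⊞???
????∘⊛∘⊛∘∘∘???
????∘⊞⊛∘∘∙∙???
????∘∘∘∙⊛∘∘???
????∙∙∘∘⊞⊞∙???
????∙∘∘⊞≋⊛????

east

??????????????
??????????????
??????????????
??????????????
??????????????
????∘∙∘⊛∙∙????
????∘∘⊛∘∘∙????
????∘∘∘⊚∘∙????
???⊛⊛∘∙⊛≋⊞????
???∘⊛∘⊛∘∘∘????
???∘⊞⊛∘∘∙∙????
???∘∘∘∙⊛∘∘????
???∙∙∘∘⊞⊞∙????
???∙∘∘⊞≋⊛?????

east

??????????????
??????????????
??????????????
??????????????
??????????????
???∘∙∘⊛∙∙∘????
???∘∘⊛∘∘∙∘????
???∘∘∘∘⊚∙∙????
??⊛⊛∘∙⊛≋⊞⊞????
??∘⊛∘⊛∘∘∘∘????
??∘⊞⊛∘∘∙∙?????
??∘∘∘∙⊛∘∘?????
??∙∙∘∘⊞⊞∙?????
??∙∘∘⊞≋⊛??????

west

??????????????
??????????????
??????????????
??????????????
??????????????
????∘∙∘⊛∙∙∘???
????∘∘⊛∘∘∙∘???
????∘∘∘⊚∘∙∙???
???⊛⊛∘∙⊛≋⊞⊞???
???∘⊛∘⊛∘∘∘∘???
???∘⊞⊛∘∘∙∙????
???∘∘∘∙⊛∘∘????
???∙∙∘∘⊞⊞∙????
???∙∘∘⊞≋⊛?????

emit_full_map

?∘∙∘⊛∙∙∘
?∘∘⊛∘∘∙∘
?∘∘∘⊚∘∙∙
⊛⊛∘∙⊛≋⊞⊞
∘⊛∘⊛∘∘∘∘
∘⊞⊛∘∘∙∙?
∘∘∘∙⊛∘∘?
∙∙∘∘⊞⊞∙?
∙∘∘⊞≋⊛??

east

??????????????
??????????????
??????????????
??????????????
??????????????
???∘∙∘⊛∙∙∘????
???∘∘⊛∘∘∙∘????
???∘∘∘∘⊚∙∙????
??⊛⊛∘∙⊛≋⊞⊞????
??∘⊛∘⊛∘∘∘∘????
??∘⊞⊛∘∘∙∙?????
??∘∘∘∙⊛∘∘?????
??∙∙∘∘⊞⊞∙?????
??∙∘∘⊞≋⊛??????

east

??????????????
??????????????
??????????????
??????????????
??????????????
??∘∙∘⊛∙∙∘∘????
??∘∘⊛∘∘∙∘⊛????
??∘∘∘∘∘⊚∙⊞????
?⊛⊛∘∙⊛≋⊞⊞∘????
?∘⊛∘⊛∘∘∘∘⊛????
?∘⊞⊛∘∘∙∙??????
?∘∘∘∙⊛∘∘??????
?∙∙∘∘⊞⊞∙??????
?∙∘∘⊞≋⊛???????

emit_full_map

?∘∙∘⊛∙∙∘∘
?∘∘⊛∘∘∙∘⊛
?∘∘∘∘∘⊚∙⊞
⊛⊛∘∙⊛≋⊞⊞∘
∘⊛∘⊛∘∘∘∘⊛
∘⊞⊛∘∘∙∙??
∘∘∘∙⊛∘∘??
∙∙∘∘⊞⊞∙??
∙∘∘⊞≋⊛???


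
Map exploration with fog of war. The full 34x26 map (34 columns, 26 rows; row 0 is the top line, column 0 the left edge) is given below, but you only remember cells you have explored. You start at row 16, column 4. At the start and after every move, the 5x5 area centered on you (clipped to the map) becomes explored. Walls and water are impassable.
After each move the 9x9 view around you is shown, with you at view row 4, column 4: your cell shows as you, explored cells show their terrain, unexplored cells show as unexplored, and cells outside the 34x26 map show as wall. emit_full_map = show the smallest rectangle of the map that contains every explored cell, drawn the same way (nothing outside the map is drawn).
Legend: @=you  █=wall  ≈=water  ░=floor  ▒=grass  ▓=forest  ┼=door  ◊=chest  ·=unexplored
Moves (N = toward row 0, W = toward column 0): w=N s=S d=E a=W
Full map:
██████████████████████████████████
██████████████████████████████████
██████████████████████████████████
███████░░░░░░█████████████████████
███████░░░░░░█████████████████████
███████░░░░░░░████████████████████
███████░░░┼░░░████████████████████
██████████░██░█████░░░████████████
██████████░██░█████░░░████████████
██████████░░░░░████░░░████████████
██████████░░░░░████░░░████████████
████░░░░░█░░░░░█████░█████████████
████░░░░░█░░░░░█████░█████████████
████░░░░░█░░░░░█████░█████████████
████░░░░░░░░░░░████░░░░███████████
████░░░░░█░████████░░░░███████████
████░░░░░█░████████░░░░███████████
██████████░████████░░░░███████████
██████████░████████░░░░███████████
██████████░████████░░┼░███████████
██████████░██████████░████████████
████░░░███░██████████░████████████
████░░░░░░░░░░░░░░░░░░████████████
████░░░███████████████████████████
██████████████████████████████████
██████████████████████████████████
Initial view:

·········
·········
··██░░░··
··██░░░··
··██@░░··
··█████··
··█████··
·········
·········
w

·········
·········
··██░░░··
··██░░░··
··██@░░··
··██░░░··
··█████··
··█████··
·········

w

·········
·········
··██░░░··
··██░░░··
··██@░░··
··██░░░··
··██░░░··
··█████··
··█████··

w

·········
·········
··██░░░··
··██░░░··
··██@░░··
··██░░░··
··██░░░··
··██░░░··
··█████··

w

·········
·········
··█████··
··██░░░··
··██@░░··
··██░░░··
··██░░░··
··██░░░··
··██░░░··

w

·········
·········
··█████··
··█████··
··██@░░··
··██░░░··
··██░░░··
··██░░░··
··██░░░··

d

·········
·········
·██████··
·██████··
·██░@░░··
·██░░░░··
·██░░░░··
·██░░░···
·██░░░···

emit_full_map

██████
██████
██░@░░
██░░░░
██░░░░
██░░░·
██░░░·
██░░░·
█████·
█████·

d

·········
·········
███████··
███████··
██░░@░░··
██░░░░░··
██░░░░░··
██░░░····
██░░░····

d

·········
·········
███████··
███████··
█░░░@░█··
█░░░░░█··
█░░░░░█··
█░░░·····
█░░░·····

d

·········
·········
██████░··
██████░··
░░░░@█░··
░░░░░█░··
░░░░░█░··
░░░······
░░░······

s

·········
██████░··
██████░··
░░░░░█░··
░░░░@█░··
░░░░░█░··
░░░░░░░··
░░░······
░░░······

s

██████░··
██████░··
░░░░░█░··
░░░░░█░··
░░░░@█░··
░░░░░░░··
░░░░░█░··
░░░······
███······

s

██████░··
░░░░░█░··
░░░░░█░··
░░░░░█░··
░░░░@░░··
░░░░░█░··
░░░░░█░··
███······
███······

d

█████░···
░░░░█░···
░░░░█░░··
░░░░█░░··
░░░░@░░··
░░░░█░█··
░░░░█░█··
██·······
██·······

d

████░····
░░░█░····
░░░█░░░··
░░░█░░░··
░░░░@░░··
░░░█░██··
░░░█░██··
█········
█········

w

████░····
████░····
░░░█░░░··
░░░█░░░··
░░░█@░░··
░░░░░░░··
░░░█░██··
░░░█░██··
█········

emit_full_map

████████░··
████████░··
██░░░░░█░░░
██░░░░░█░░░
██░░░░░█@░░
██░░░░░░░░░
██░░░░░█░██
██░░░░░█░██
█████······
█████······

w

·········
████░····
████░░░··
░░░█░░░··
░░░█@░░··
░░░█░░░··
░░░░░░░··
░░░█░██··
░░░█░██··

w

·········
·········
████░░░··
████░░░··
░░░█@░░··
░░░█░░░··
░░░█░░░··
░░░░░░░··
░░░█░██··

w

·········
·········
··██░██··
████░░░··
████@░░··
░░░█░░░··
░░░█░░░··
░░░█░░░··
░░░░░░░··

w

·········
·········
··██░██··
··██░██··
████@░░··
████░░░··
░░░█░░░··
░░░█░░░··
░░░█░░░··

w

·········
·········
··░░┼░░··
··██░██··
··██@██··
████░░░··
████░░░··
░░░█░░░··
░░░█░░░··

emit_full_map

······░░┼░░
······██░██
······██@██
████████░░░
████████░░░
██░░░░░█░░░
██░░░░░█░░░
██░░░░░█░░░
██░░░░░░░░░
██░░░░░█░██
██░░░░░█░██
█████······
█████······


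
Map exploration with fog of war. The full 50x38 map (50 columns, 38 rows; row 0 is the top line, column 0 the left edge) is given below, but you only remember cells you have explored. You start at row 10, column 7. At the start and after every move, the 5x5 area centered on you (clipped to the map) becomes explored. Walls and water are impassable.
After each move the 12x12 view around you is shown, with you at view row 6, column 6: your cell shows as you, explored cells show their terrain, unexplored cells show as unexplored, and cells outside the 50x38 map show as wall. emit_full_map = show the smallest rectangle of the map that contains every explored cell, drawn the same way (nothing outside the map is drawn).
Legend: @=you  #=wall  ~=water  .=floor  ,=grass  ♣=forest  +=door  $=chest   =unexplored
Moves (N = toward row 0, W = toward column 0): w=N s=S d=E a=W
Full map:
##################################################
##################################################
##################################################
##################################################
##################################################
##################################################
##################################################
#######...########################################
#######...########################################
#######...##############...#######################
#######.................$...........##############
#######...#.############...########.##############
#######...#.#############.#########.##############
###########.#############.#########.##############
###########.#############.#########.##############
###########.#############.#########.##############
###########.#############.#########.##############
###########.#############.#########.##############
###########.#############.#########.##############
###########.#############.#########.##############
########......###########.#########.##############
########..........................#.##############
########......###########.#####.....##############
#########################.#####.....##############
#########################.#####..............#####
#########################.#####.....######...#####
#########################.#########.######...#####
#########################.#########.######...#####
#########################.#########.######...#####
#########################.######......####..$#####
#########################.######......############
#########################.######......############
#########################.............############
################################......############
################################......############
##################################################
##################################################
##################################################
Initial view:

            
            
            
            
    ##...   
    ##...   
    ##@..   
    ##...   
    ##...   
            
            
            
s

            
            
            
    ##...   
    ##...   
    ##...   
    ##@..   
    ##...   
    #####   
            
            
            

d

            
            
            
   ##...    
   ##...#   
   ##....   
   ##.@.#   
   ##...#   
   ######   
            
            
            

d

            
            
            
  ##...     
  ##...##   
  ##.....   
  ##..@#.   
  ##...#.   
  ######.   
            
            
            

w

            
            
            
            
  ##...##   
  ##...##   
  ##..@..   
  ##...#.   
  ##...#.   
  ######.   
            
            

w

            
            
            
            
    ...##   
  ##...##   
  ##..@##   
  ##.....   
  ##...#.   
  ##...#.   
  ######.   
            

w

            
            
            
            
    #####   
    ...##   
  ##..@##   
  ##...##   
  ##.....   
  ##...#.   
  ##...#.   
  ######.   

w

            
            
            
            
    #####   
    #####   
    ..@##   
  ##...##   
  ##...##   
  ##.....   
  ##...#.   
  ##...#.   

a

            
            
            
            
    ######  
    ######  
    #.@.##  
   ##...##  
   ##...##  
   ##.....  
   ##...#.  
   ##...#.  

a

            
            
            
            
    ####### 
    ####### 
    ##@..## 
    ##...## 
    ##...## 
    ##..... 
    ##...#. 
    ##...#. 

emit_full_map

#######
#######
##@..##
##...##
##...##
##.....
##...#.
##...#.
######.

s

            
            
            
    ####### 
    ####### 
    ##...## 
    ##@..## 
    ##...## 
    ##..... 
    ##...#. 
    ##...#. 
    ######. 

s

            
            
    ####### 
    ####### 
    ##...## 
    ##...## 
    ##@..## 
    ##..... 
    ##...#. 
    ##...#. 
    ######. 
            

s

            
    ####### 
    ####### 
    ##...## 
    ##...## 
    ##...## 
    ##@.... 
    ##...#. 
    ##...#. 
    ######. 
            
            

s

    ####### 
    ####### 
    ##...## 
    ##...## 
    ##...## 
    ##..... 
    ##@..#. 
    ##...#. 
    ######. 
            
            
            

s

    ####### 
    ##...## 
    ##...## 
    ##...## 
    ##..... 
    ##...#. 
    ##@..#. 
    ######. 
    #####   
            
            
            

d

   #######  
   ##...##  
   ##...##  
   ##...##  
   ##.....  
   ##...#.  
   ##.@.#.  
   ######.  
   ######   
            
            
            

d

  #######   
  ##...##   
  ##...##   
  ##...##   
  ##.....   
  ##...#.   
  ##..@#.   
  ######.   
  ######.   
            
            
            

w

  #######   
  #######   
  ##...##   
  ##...##   
  ##...##   
  ##.....   
  ##..@#.   
  ##...#.   
  ######.   
  ######.   
            
            

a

   #######  
   #######  
   ##...##  
   ##...##  
   ##...##  
   ##.....  
   ##.@.#.  
   ##...#.  
   ######.  
   ######.  
            
            

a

    ####### 
    ####### 
    ##...## 
    ##...## 
    ##...## 
    ##..... 
    ##@..#. 
    ##...#. 
    ######. 
    ######. 
            
            

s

    ####### 
    ##...## 
    ##...## 
    ##...## 
    ##..... 
    ##...#. 
    ##@..#. 
    ######. 
    ######. 
            
            
            

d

   #######  
   ##...##  
   ##...##  
   ##...##  
   ##.....  
   ##...#.  
   ##.@.#.  
   ######.  
   ######.  
            
            
            

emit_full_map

#######
#######
##...##
##...##
##...##
##.....
##...#.
##.@.#.
######.
######.


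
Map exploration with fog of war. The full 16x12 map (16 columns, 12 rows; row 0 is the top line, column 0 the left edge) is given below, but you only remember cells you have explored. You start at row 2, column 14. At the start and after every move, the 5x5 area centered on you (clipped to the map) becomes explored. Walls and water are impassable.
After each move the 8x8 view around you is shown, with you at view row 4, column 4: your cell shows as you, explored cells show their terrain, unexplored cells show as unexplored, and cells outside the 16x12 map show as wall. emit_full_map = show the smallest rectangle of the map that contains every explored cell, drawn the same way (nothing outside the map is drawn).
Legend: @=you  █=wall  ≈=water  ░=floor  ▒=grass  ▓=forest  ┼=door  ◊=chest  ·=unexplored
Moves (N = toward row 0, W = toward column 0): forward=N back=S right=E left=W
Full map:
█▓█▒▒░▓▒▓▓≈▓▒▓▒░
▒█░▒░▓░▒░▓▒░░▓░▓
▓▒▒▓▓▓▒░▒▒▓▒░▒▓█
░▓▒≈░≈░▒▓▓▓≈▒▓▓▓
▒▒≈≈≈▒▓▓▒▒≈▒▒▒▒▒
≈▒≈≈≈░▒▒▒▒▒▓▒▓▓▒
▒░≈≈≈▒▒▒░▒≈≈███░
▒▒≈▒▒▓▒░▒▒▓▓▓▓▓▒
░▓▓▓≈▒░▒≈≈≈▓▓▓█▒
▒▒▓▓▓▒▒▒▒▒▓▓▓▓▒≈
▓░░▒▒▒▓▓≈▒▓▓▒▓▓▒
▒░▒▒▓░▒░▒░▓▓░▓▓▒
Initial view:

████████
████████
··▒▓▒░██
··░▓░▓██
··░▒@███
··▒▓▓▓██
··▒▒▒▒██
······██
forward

████████
████████
████████
··▒▓▒░██
··░▓@▓██
··░▒▓███
··▒▓▓▓██
··▒▒▒▒██

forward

████████
████████
████████
████████
··▒▓@░██
··░▓░▓██
··░▒▓███
··▒▓▓▓██

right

████████
████████
████████
████████
·▒▓▒@███
·░▓░▓███
·░▒▓████
·▒▓▓▓███

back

████████
████████
████████
·▒▓▒░███
·░▓░@███
·░▒▓████
·▒▓▓▓███
·▒▒▒▒███

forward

████████
████████
████████
████████
·▒▓▒@███
·░▓░▓███
·░▒▓████
·▒▓▓▓███

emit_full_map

▒▓▒@
░▓░▓
░▒▓█
▒▓▓▓
▒▒▒▒

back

████████
████████
████████
·▒▓▒░███
·░▓░@███
·░▒▓████
·▒▓▓▓███
·▒▒▒▒███
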